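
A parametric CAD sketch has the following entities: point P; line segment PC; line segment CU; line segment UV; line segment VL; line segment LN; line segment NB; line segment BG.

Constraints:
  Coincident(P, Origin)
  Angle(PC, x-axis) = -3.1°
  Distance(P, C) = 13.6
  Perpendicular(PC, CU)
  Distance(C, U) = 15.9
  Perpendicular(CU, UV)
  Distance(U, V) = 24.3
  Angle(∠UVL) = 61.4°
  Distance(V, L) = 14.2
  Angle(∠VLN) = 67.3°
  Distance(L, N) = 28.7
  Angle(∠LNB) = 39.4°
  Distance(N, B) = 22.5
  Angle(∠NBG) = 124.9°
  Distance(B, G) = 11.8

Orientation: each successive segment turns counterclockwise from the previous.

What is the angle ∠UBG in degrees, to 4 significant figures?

99.22°

∠LNB = 39.4° gives NB at -171.2° from the x-axis; with |NB| = 22.5, B = (-6.817, 21.59). ∠NBG = 124.9° gives BG at -116.1° from the x-axis; with |BG| = 11.8, G = (-12.01, 10.99). Then cos ∠UBG = BU·BG / (|BU||BG|), giving 99.22°.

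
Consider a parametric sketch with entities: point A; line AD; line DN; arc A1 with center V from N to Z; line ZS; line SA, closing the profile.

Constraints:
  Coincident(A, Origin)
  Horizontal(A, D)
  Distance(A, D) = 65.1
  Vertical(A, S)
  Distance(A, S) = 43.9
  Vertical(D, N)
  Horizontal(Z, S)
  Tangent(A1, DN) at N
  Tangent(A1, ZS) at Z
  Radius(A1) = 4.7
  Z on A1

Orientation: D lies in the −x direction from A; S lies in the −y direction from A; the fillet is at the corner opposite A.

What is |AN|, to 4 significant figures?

75.99

A is at the origin; A and D share the same y with |AD| = 65.1 and D on the −x side, so D = (-65.10, 0.000). A and S share the same x with |AS| = 43.9 and S on the −y side, so S = (0.000, -43.90). The virtual corner opposite A is at (-65.10, -43.90). Tangency of A1 to DN means the radius VN is perpendicular to DN and since A1 is tangent to ZS there, VZ ⟂ ZS, with radius 4.7, so the center V sits 4.7 in from both sides at V = (-60.40, -39.20). That places the tangent points at N = (-65.10, -39.20) on DN and Z = (-60.40, -43.90) on ZS. Then |AN| = |N − A| = 75.99.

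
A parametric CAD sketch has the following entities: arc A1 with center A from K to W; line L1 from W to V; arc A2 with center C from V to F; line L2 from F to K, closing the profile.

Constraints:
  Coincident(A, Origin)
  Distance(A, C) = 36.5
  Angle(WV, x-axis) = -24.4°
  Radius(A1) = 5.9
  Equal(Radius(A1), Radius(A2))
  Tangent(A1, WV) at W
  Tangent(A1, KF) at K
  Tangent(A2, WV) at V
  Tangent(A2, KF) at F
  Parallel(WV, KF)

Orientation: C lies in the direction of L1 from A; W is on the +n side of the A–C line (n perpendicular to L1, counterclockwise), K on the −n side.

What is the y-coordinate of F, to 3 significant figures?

-20.5

The slot axis is L1's direction at -24.4°, so u = (cos -24.4°, sin -24.4°) = (0.911, -0.413) and n = (−sin -24.4°, cos -24.4°) = (0.413, 0.911). A is at the origin and C lies 36.5 along u from A, so C = 36.5·u = (33.2, -15.1). Tangency of A1 to both parallel lines with radius 5.9 puts W and K at A ± 5.9·n: W = (2.44, 5.37), K = (-2.44, -5.37). Equal radii place V and F the same way about C: V = C + 5.9·n = (35.7, -9.71), F = C − 5.9·n = (30.8, -20.5). So F.y = -20.5.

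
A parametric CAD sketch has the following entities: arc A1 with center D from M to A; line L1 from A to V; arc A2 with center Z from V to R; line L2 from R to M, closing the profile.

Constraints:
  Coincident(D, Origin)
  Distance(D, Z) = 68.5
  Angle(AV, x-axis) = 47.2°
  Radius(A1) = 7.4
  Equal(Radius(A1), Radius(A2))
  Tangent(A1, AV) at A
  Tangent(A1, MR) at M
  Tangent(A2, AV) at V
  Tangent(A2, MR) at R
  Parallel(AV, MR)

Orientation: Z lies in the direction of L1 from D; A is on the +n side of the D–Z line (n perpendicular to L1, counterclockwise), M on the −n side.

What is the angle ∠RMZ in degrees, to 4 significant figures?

6.166°

The slot axis is L1's direction at 47.2°, so u = (cos 47.2°, sin 47.2°) = (0.6794, 0.7337) and n = (−sin 47.2°, cos 47.2°) = (-0.7337, 0.6794). D is at the origin and Z lies 68.5 along u from D, so Z = 68.5·u = (46.54, 50.26). Tangency of A1 to both parallel lines with radius 7.4 puts A and M at D ± 7.4·n: A = (-5.430, 5.028), M = (5.430, -5.028). Equal radii place V and R the same way about Z: V = Z + 7.4·n = (41.11, 55.29), R = Z − 7.4·n = (51.97, 45.23). Then cos ∠RMZ = MR·MZ / (|MR||MZ|), giving 6.166°.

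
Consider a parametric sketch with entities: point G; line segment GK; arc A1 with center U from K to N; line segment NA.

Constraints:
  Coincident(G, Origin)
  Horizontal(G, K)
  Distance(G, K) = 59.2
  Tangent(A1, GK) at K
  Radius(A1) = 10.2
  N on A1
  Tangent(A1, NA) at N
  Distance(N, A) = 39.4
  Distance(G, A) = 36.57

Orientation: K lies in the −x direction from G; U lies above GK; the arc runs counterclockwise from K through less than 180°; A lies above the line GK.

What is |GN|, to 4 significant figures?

52.53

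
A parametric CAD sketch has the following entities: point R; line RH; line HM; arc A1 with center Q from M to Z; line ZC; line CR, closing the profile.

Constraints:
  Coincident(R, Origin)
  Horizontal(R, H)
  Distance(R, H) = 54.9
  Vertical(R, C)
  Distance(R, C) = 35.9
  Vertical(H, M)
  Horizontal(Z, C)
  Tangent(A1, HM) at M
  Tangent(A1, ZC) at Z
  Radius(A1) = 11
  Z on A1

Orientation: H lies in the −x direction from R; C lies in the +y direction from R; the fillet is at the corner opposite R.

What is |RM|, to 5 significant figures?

60.283

R is at the origin; R and H share the same y with |RH| = 54.9 and H on the −x side, so H = (-54.900, 0.0000). R and C share the same x with |RC| = 35.9 and C on the +y side, so C = (0.0000, 35.900). The virtual corner opposite R is at (-54.900, 35.900). Since A1 is tangent to HM there, QM ⟂ HM and since A1 is tangent to ZC there, QZ ⟂ ZC, with radius 11.0, so the center Q sits 11.0 in from both sides at Q = (-43.900, 24.900). That places the tangent points at M = (-54.900, 24.900) on HM and Z = (-43.900, 35.900) on ZC. Then |RM| = |M − R| = 60.283.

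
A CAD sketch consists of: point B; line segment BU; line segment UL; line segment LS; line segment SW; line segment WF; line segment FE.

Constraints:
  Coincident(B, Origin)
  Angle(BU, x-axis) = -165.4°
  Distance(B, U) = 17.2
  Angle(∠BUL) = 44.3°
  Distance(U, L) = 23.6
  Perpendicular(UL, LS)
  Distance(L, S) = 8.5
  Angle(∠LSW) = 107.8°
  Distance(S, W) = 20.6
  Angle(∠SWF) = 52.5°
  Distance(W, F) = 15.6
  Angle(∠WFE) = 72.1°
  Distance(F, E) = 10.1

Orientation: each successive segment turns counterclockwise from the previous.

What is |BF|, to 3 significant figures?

12.3

B is at the origin; BU runs at -165.4° with length 17.2, so U = (-16.6, -4.34). ∠BUL = 44.3° gives UL at -29.7° from the x-axis; with |UL| = 23.6, L = (3.86, -16.0). UL is perpendicular to LS, so LS runs at 60.3°; with |LS| = 8.5, S = (8.07, -8.65). ∠LSW = 107.8° gives SW at 132° from the x-axis; with |SW| = 20.6, W = (-5.85, 6.54). ∠SWF = 52.5° gives WF at -100° from the x-axis; with |WF| = 15.6, F = (-8.56, -8.82). Then |BF| = |F − B| = 12.3.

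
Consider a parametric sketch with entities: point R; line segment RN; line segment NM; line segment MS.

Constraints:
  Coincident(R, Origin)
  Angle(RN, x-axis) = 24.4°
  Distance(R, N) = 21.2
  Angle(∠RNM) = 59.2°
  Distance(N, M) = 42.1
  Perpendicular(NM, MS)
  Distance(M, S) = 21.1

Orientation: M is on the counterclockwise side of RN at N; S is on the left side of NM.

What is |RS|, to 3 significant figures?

31.4

R is at the origin; RN runs at 24.4° with length 21.2, so N = 21.2·(cos 24.4°, sin 24.4°) = (19.3, 8.76). ∠RNM = 59.2°, so NM runs at 24.4° + (180° − 59.2°) = 145° from the x-axis; with |NM| = 42.1, M = N + 42.1·(cos 145°, sin 145°) = (-15.3, 32.8). NM is perpendicular to MS; with |MS| = 21.1 on the left of NM, S = M + 21.1·(-0.571, -0.821) = (-27.3, 15.5). Then |RS| = |S − R| = 31.4.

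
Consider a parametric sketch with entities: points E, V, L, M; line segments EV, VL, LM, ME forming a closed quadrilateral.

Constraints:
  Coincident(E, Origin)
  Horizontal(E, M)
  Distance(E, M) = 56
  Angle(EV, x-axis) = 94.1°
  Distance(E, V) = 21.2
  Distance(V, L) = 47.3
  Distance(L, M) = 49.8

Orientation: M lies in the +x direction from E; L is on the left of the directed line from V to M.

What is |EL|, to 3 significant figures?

60.3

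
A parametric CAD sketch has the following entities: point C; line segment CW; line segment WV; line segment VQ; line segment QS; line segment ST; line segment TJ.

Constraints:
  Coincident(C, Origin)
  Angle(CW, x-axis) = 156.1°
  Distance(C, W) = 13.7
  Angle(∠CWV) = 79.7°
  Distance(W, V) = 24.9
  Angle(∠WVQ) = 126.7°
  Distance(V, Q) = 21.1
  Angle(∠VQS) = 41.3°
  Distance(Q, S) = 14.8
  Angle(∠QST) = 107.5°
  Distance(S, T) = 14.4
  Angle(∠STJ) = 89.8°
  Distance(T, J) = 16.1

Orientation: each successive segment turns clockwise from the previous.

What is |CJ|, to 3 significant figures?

38.5

∠QST = 107.5° gives ST at 151° from the x-axis; with |ST| = 14.4, T = (-0.762, 23.7). ∠STJ = 89.8° gives TJ at 61.1° from the x-axis; with |TJ| = 16.1, J = (7.02, 37.8). Then |CJ| = |J − C| = 38.5.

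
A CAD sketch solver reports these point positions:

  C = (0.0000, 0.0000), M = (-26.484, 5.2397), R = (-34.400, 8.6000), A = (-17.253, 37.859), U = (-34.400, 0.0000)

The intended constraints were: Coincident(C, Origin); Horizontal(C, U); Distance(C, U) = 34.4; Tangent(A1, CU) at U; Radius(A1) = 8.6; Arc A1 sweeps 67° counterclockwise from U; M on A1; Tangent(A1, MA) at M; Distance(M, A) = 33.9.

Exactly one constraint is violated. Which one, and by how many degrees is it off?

Tangent(A1, MA) at M — off by 7.20°.

C = (0.00, 0.00) ✓; C.y = 0.00, U.y = 0.00 ✓; |CU| = 34.40 ✓; ∠(RU, UC) = 90.00° ✓; |RU| = 8.600 ✓; bearing(R→M) − bearing(R→U) = 67.00° ✓; |RM| = 8.600 ✓; ∠(RM, MA) = 82.80° ✗; |MA| = 33.90 ✓.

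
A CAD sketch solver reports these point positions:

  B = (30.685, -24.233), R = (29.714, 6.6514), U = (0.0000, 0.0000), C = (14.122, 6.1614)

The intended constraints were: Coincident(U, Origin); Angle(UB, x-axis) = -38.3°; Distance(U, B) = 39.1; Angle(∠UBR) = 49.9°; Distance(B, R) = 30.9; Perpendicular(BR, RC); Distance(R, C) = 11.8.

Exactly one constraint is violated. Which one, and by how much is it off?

Distance(R, C) = 11.8 — off by 3.80.

U = (0.00, 0.00) ✓; UB at -38.30° ✓; |UB| = 39.10 ✓; ∠UBR = 49.90° ✓; |BR| = 30.90 ✓; ∠(BR, RC) = 90.00° ✓; |RC| = 15.60 ✗.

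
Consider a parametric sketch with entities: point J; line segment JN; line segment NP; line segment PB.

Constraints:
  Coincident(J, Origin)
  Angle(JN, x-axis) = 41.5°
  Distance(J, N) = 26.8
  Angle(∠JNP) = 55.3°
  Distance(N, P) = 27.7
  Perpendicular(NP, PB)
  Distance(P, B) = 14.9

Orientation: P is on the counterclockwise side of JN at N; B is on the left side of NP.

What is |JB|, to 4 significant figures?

14.34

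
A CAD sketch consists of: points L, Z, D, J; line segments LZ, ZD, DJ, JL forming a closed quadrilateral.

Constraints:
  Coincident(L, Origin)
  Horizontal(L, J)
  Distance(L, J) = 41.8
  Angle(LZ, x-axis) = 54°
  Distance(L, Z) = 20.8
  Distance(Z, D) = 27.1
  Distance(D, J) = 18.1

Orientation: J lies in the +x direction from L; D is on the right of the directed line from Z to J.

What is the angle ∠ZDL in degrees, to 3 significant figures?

46.0°

L is at the origin; L and J share the same y with |LJ| = 41.8 and J in +x, so J = (41.8, 0). LZ runs at 54.0° with |LZ| = 20.8, so Z = (12.2, 16.8). D is determined by |ZD| = 27.1 and |DJ| = 18.1 together: it lies at the intersection of circle(Z, 27.1) and circle(J, 18.1). With |ZJ| = 34.0, the foot of the radical line on ZJ is 23.0 from Z and the perpendicular offset is √(27.1² − 23.0²) = 14.3. Taking the right-of-ZJ solution: D = (25.1, -7.01).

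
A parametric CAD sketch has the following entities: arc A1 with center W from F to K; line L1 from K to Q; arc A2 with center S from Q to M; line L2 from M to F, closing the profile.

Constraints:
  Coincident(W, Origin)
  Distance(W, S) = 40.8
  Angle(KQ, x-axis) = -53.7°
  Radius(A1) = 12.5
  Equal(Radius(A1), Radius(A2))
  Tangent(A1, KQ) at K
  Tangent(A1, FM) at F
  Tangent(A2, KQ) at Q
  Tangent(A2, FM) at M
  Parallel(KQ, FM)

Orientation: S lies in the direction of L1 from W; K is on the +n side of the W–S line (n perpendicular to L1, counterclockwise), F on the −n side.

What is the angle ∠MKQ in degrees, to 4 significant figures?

31.50°

Tangency of A1 to both parallel lines with radius 12.5 puts K and F at W ± 12.5·n: K = (10.07, 7.400), F = (-10.07, -7.400). Equal radii place Q and M the same way about S: Q = S + 12.5·n = (34.23, -25.48), M = S − 12.5·n = (14.08, -40.28). Then cos ∠MKQ = KM·KQ / (|KM||KQ|), giving 31.50°.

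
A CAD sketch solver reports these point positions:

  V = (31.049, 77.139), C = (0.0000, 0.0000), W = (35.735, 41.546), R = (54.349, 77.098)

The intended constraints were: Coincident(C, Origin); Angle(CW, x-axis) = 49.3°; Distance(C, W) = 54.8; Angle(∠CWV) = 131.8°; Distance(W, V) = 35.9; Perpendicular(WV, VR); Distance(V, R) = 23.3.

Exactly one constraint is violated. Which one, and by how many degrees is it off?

Perpendicular(WV, VR) — off by 7.60°.

C = (0.00, 0.00) ✓; CW at 49.30° ✓; |CW| = 54.80 ✓; ∠CWV = 131.8° ✓; |WV| = 35.90 ✓; ∠(WV, VR) = 97.60° ✗; |VR| = 23.30 ✓.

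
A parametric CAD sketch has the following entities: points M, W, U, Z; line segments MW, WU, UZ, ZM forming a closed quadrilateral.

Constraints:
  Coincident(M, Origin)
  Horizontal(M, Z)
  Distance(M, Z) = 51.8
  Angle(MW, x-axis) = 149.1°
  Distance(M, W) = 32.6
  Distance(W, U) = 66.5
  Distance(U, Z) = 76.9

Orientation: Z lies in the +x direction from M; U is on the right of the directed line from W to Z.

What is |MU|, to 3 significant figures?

47.9

M is at the origin; M and Z share the same y with |MZ| = 51.8 and Z in +x, so Z = (51.8, 0). MW runs at 149.1° with |MW| = 32.6, so W = (-28.0, 16.7). U is determined by |WU| = 66.5 and |UZ| = 76.9 together: it lies at the intersection of circle(W, 66.5) and circle(Z, 76.9). With |WZ| = 81.5, the foot of the radical line on WZ is 31.6 from W and the perpendicular offset is √(66.5² − 31.6²) = 58.5. Taking the right-of-WZ solution: U = (-9.06, -47.0).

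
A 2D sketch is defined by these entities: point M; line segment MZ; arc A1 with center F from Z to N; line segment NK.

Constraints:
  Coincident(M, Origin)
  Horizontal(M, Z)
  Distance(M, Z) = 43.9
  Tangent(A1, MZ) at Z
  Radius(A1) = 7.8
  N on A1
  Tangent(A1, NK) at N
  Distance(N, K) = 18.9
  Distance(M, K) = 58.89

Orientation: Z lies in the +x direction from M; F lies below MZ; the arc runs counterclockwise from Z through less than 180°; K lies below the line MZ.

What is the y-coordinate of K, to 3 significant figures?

-26.2

Checks: |FN| = 7.800 ✓; ∠(FN, NK) = 90.00° ✓; |NK| = 18.90 ✓; |MK| = 58.89 ✓.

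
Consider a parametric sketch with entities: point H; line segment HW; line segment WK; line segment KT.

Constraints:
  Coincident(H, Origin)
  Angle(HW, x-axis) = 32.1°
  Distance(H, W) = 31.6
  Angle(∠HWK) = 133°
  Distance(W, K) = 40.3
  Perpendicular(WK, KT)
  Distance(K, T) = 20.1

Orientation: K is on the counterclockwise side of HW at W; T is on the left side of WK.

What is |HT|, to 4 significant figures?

61.92

H is at the origin; HW runs at 32.1° with length 31.6, so W = 31.6·(cos 32.1°, sin 32.1°) = (26.77, 16.79). ∠HWK = 133.0°, so WK runs at 32.1° + (180° − 133.0°) = 79.10° from the x-axis; with |WK| = 40.3, K = W + 40.3·(cos 79.10°, sin 79.10°) = (34.39, 56.37). WK ⟂ KT; with |KT| = 20.1 on the left of WK, T = K + 20.1·(-0.9820, 0.1891) = (14.65, 60.17). Then |HT| = |T − H| = 61.92.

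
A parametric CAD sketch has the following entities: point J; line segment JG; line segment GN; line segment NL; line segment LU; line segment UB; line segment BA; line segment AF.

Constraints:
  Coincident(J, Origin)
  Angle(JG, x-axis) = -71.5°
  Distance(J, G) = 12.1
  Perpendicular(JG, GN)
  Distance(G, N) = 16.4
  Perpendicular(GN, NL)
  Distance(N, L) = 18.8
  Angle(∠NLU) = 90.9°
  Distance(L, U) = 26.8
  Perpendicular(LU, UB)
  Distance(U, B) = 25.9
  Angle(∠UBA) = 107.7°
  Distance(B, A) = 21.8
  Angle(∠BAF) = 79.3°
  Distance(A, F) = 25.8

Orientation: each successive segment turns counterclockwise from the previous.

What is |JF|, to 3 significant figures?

13.4

J is at the origin; JG runs at -71.5° with length 12.1, so G = (3.84, -11.5). JG is perpendicular to GN, so GN runs at 18.5°; with |GN| = 16.4, N = (19.4, -6.27). GN ⟂ NL, so NL runs at 108°; with |NL| = 18.8, L = (13.4, 11.6). ∠NLU = 90.9° gives LU at -162° from the x-axis; with |LU| = 26.8, U = (-12.1, 3.45). The perpendicularity gives UB at right angles to LU, so UB runs at -72.4°; with |UB| = 25.9, B = (-4.29, -21.2). ∠UBA = 107.7° gives BA at -0.100° from the x-axis; with |BA| = 21.8, A = (17.5, -21.3). ∠BAF = 79.3° gives AF at 101° from the x-axis; with |AF| = 25.8, F = (12.8, 4.09). Then |JF| = |F − J| = 13.4.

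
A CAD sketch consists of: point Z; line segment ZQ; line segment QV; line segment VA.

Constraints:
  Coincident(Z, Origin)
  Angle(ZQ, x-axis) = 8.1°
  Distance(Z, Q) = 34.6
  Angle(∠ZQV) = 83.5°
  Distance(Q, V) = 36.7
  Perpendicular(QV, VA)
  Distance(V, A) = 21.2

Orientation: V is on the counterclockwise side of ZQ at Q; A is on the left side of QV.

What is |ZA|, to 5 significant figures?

35.332

Z is at the origin; ZQ runs at 8.1° with length 34.6, so Q = 34.6·(cos 8.1°, sin 8.1°) = (34.255, 4.8752). ∠ZQV = 83.5°, so QV runs at 8.1° + (180° − 83.5°) = 104.60° from the x-axis; with |QV| = 36.7, V = Q + 36.7·(cos 104.60°, sin 104.60°) = (25.004, 40.390). QV ⟂ VA; with |VA| = 21.2 on the left of QV, A = V + 21.2·(-0.96771, -0.25207) = (4.4884, 35.046). Then |ZA| = |A − Z| = 35.332.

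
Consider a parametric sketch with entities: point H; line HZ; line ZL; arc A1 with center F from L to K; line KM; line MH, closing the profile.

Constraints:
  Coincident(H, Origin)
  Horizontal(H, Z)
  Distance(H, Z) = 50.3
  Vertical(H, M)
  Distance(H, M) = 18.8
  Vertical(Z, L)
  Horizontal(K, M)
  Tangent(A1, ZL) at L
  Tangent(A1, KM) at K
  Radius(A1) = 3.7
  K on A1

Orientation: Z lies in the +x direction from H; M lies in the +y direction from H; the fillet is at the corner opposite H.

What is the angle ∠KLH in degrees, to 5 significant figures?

61.710°

H is at the origin; H and Z share the same y with |HZ| = 50.3 and Z on the +x side, so Z = (50.300, 0.0000). H and M share the same x with |HM| = 18.8 and M on the +y side, so M = (0.0000, 18.800). The virtual corner opposite H is at (50.300, 18.800). A1 meets ZL tangentially, so FL is at right angles to ZL and tangency of A1 to KM means the radius FK is perpendicular to KM, with radius 3.7, so the center F sits 3.7 in from both sides at F = (46.600, 15.100). That places the tangent points at L = (50.300, 15.100) on ZL and K = (46.600, 18.800) on KM. Then cos ∠KLH = LK·LH / (|LK||LH|), giving 61.710°.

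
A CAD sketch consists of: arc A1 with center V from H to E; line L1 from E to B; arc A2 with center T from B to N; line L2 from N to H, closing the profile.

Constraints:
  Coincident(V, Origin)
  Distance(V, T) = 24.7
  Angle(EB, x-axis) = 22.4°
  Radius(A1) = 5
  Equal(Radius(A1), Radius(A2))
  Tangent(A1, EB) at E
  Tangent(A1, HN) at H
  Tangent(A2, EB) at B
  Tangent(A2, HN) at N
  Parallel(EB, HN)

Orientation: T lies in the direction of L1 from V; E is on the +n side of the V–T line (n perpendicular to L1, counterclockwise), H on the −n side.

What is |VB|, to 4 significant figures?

25.20

The slot axis is L1's direction at 22.4°, so u = (cos 22.4°, sin 22.4°) = (0.9245, 0.3811) and n = (−sin 22.4°, cos 22.4°) = (-0.3811, 0.9245). V is at the origin and T lies 24.7 along u from V, so T = 24.7·u = (22.84, 9.412). Tangency of A1 to both parallel lines with radius 5.0 puts E and H at V ± 5.0·n: E = (-1.905, 4.623), H = (1.905, -4.623). Equal radii place B and N the same way about T: B = T + 5.0·n = (20.93, 14.04), N = T − 5.0·n = (24.74, 4.790). Then |VB| = |B − V| = 25.20.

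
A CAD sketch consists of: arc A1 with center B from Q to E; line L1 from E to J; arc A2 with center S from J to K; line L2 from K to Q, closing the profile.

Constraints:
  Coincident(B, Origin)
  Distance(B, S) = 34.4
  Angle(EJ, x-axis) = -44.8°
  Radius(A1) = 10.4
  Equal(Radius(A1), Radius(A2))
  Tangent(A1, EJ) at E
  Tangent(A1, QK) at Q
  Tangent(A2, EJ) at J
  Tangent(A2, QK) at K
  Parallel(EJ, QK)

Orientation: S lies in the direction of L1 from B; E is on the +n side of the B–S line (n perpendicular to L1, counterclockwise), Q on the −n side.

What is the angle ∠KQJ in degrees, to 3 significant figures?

31.2°

The slot axis is L1's direction at -44.8°, so u = (cos -44.8°, sin -44.8°) = (0.710, -0.705) and n = (−sin -44.8°, cos -44.8°) = (0.705, 0.710). B is at the origin and S lies 34.4 along u from B, so S = 34.4·u = (24.4, -24.2). Tangency of A1 to both parallel lines with radius 10.4 puts E and Q at B ± 10.4·n: E = (7.33, 7.38), Q = (-7.33, -7.38). Equal radii place J and K the same way about S: J = S + 10.4·n = (31.7, -16.9), K = S − 10.4·n = (17.1, -31.6). Then cos ∠KQJ = QK·QJ / (|QK||QJ|), giving 31.2°.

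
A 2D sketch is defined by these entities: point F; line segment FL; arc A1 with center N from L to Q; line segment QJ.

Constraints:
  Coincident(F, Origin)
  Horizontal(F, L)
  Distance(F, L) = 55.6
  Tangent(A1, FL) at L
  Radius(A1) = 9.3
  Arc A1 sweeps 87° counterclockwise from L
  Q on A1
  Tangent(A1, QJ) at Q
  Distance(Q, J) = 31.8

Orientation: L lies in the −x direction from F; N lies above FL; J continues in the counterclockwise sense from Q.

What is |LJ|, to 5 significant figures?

42.022

F is at the origin; FL is horizontal with |FL| = 55.6 and L on the −x side, so L = (-55.600, 0.0000). Tangency of A1 to FL means the radius NL is perpendicular to FL, so N = L + (0, 9.3) = (-55.600, 9.3000). On A1, L sits at bearing -90° from N; an 87° counterclockwise sweep puts Q at bearing -3°, so Q = N + 9.3·(cos -3°, sin -3°) = (-46.313, 8.8133). Since A1 is tangent to QJ there, NQ ⟂ QJ, so QJ runs along (−sin -3°, cos -3°); with |QJ| = 31.8, J = (-44.648, 40.570). Then |LJ| = |J − L| = 42.022.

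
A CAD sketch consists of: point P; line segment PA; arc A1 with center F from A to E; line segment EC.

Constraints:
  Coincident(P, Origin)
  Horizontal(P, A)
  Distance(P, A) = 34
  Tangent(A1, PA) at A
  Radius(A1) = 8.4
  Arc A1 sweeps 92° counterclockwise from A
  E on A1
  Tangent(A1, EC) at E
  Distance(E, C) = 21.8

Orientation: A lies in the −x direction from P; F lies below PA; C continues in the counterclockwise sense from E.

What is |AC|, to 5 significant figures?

31.421

P is at the origin; P and A share the same y with |PA| = 34.0 and A on the −x side, so A = (-34.000, 0.0000). Since A1 is tangent to PA there, FA ⟂ PA, so F = A + (0, -8.4) = (-34.000, -8.4000). On A1, A sits at bearing 90° from F; a 92° counterclockwise sweep puts E at bearing 182°, so E = F + 8.4·(cos 182°, sin 182°) = (-42.395, -8.6932). Tangency of A1 to EC means the radius FE is perpendicular to EC, so EC runs along (−sin 182°, cos 182°); with |EC| = 21.8, C = (-41.634, -30.480). Then |AC| = |C − A| = 31.421.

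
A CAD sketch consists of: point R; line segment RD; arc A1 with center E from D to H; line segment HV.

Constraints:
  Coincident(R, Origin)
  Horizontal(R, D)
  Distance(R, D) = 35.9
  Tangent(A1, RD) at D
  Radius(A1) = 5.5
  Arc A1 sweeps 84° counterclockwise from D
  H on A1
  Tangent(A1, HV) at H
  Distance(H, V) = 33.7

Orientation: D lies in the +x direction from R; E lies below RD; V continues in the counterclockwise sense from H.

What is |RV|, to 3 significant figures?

46.9

On A1, D sits at bearing 90° from E; an 84° counterclockwise sweep puts H at bearing 174°, so H = E + 5.5·(cos 174°, sin 174°) = (30.4, -4.93). Tangency of A1 to HV means the radius EH is perpendicular to HV, so HV runs along (−sin 174°, cos 174°); with |HV| = 33.7, V = (26.9, -38.4). Then |RV| = |V − R| = 46.9.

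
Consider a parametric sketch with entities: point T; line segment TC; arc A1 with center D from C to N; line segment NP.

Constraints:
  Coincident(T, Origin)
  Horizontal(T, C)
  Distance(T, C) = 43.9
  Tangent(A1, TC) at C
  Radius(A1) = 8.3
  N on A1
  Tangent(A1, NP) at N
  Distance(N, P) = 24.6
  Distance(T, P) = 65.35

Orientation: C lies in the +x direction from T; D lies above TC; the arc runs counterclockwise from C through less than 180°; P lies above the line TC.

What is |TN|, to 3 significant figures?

52.3

T is at the origin; T and C share the same y with |TC| = 43.9 and C on the +x side, so C = (43.9, 0.00). Since A1 is tangent to TC there, DC ⟂ TC, so D = C + (0, 8.3) = (43.9, 8.30). Since DN ⟂ NP (tangency), |DP| = √(8.3² + 24.6²) = 26.0 regardless of where N sits on A1. So P lies on both circle(T, 65.35) and circle(D, 26.0); the above-TC intersection is P = (58.0, 30.1). N is the foot of the tangent from P: N = (51.9, 6.25).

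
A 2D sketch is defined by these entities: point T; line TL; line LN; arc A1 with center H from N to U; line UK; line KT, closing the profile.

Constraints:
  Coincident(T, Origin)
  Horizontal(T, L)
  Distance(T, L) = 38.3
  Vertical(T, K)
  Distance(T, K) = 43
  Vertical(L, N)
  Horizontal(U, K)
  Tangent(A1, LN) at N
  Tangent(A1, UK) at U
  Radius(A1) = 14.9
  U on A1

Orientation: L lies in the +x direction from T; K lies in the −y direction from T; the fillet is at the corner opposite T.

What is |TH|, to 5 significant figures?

36.567

T and K share the same x with |TK| = 43.0 and K on the −y side, so K = (0.0000, -43.000). The virtual corner opposite T is at (38.300, -43.000). Since A1 is tangent to LN there, HN ⟂ LN and since A1 is tangent to UK there, HU ⟂ UK, with radius 14.9, so the center H sits 14.9 in from both sides at H = (23.400, -28.100). Then |TH| = |H − T| = 36.567.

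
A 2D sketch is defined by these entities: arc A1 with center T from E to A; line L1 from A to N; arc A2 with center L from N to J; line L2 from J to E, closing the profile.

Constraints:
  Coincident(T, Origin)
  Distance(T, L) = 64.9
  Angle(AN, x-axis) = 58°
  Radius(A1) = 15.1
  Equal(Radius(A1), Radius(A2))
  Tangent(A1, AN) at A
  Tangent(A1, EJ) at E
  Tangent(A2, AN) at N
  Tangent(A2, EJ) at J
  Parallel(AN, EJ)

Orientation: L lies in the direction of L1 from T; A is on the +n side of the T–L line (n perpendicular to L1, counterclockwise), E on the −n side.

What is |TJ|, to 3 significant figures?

66.6

The slot axis is L1's direction at 58.0°, so u = (cos 58.0°, sin 58.0°) = (0.530, 0.848) and n = (−sin 58.0°, cos 58.0°) = (-0.848, 0.530). T is at the origin and L lies 64.9 along u from T, so L = 64.9·u = (34.4, 55.0). Tangency of A1 to both parallel lines with radius 15.1 puts A and E at T ± 15.1·n: A = (-12.8, 8.00), E = (12.8, -8.00). Equal radii place N and J the same way about L: N = L + 15.1·n = (21.6, 63.0), J = L − 15.1·n = (47.2, 47.0). Then |TJ| = |J − T| = 66.6.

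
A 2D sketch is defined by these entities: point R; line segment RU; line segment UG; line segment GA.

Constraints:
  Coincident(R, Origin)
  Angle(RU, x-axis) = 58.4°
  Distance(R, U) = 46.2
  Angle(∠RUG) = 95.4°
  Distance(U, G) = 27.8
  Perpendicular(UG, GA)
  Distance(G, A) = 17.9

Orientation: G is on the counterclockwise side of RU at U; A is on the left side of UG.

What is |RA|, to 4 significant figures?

42.69

∠RUG = 95.4°, so UG runs at 58.4° + (180° − 95.4°) = 143.0° from the x-axis; with |UG| = 27.8, G = U + 27.8·(cos 143.0°, sin 143.0°) = (2.006, 56.08). The perpendicularity gives GA at right angles to UG; with |GA| = 17.9 on the left of UG, A = G + 17.9·(-0.6018, -0.7986) = (-8.766, 41.78). Then |RA| = |A − R| = 42.69.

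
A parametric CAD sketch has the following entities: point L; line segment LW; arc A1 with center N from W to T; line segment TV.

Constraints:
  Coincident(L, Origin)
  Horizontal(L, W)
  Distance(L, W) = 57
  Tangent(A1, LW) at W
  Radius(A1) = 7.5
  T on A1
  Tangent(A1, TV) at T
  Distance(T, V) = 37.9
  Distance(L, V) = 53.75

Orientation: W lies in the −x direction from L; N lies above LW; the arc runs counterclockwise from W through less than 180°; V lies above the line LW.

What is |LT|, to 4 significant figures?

50.26

L is at the origin; LW is horizontal with |LW| = 57.0 and W on the −x side, so W = (-57.00, 0.000). A1 meets LW tangentially, so NW is at right angles to LW, so N = W + (0, 7.5) = (-57.00, 7.500). Since NT ⟂ TV (tangency), |NV| = √(7.5² + 37.9²) = 38.63 regardless of where T sits on A1. So V lies on both circle(L, 53.75) and circle(N, 38.63); the above-LW intersection is V = (-35.99, 39.92). T is the foot of the tangent from V: T = (-50.03, 4.721).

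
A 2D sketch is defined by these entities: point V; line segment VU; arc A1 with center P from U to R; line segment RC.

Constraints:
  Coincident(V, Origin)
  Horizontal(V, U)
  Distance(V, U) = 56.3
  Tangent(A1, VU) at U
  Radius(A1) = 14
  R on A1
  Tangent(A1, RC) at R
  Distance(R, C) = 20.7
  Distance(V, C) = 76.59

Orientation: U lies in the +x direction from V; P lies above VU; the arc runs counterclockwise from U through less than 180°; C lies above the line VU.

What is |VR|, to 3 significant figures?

71.9

V is at the origin; VU is horizontal with |VU| = 56.3 and U on the +x side, so U = (56.3, 0.00). The tangent condition forces PU to be normal to VU, so P = U + (0, 14) = (56.3, 14.0). Since PR ⟂ RC (tangency), |PC| = √(14.0² + 20.7²) = 25.0 regardless of where R sits on A1. So C lies on both circle(V, 76.59) and circle(P, 25.0); the above-VU intersection is C = (67.4, 36.4). R is the foot of the tangent from C: R = (70.2, 15.9).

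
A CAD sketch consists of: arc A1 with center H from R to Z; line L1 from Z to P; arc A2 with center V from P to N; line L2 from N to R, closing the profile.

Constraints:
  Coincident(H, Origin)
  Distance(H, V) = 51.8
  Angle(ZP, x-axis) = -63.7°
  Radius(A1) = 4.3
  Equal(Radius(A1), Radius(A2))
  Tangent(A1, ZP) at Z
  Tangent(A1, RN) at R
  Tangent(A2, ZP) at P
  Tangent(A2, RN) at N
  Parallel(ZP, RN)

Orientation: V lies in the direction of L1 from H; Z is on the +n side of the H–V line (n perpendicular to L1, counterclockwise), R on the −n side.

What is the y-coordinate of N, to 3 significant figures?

-48.3

The slot axis is L1's direction at -63.7°, so u = (cos -63.7°, sin -63.7°) = (0.443, -0.896) and n = (−sin -63.7°, cos -63.7°) = (0.896, 0.443). H is at the origin and V lies 51.8 along u from H, so V = 51.8·u = (23.0, -46.4). Tangency of A1 to both parallel lines with radius 4.3 puts Z and R at H ± 4.3·n: Z = (3.85, 1.91), R = (-3.85, -1.91). Equal radii place P and N the same way about V: P = V + 4.3·n = (26.8, -44.5), N = V − 4.3·n = (19.1, -48.3). So N.y = -48.3.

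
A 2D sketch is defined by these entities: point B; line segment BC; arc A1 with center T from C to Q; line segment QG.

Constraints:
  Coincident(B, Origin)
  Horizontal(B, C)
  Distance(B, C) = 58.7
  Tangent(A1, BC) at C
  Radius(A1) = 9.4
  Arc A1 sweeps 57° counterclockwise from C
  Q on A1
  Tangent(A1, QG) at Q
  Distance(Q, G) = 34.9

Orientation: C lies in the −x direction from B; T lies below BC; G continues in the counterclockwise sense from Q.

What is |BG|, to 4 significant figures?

91.93

On A1, C sits at bearing 90° from T; a 57° counterclockwise sweep puts Q at bearing 147°, so Q = T + 9.4·(cos 147°, sin 147°) = (-66.58, -4.280). A1 meets QG tangentially, so TQ is at right angles to QG, so QG runs along (−sin 147°, cos 147°); with |QG| = 34.9, G = (-85.59, -33.55). Then |BG| = |G − B| = 91.93.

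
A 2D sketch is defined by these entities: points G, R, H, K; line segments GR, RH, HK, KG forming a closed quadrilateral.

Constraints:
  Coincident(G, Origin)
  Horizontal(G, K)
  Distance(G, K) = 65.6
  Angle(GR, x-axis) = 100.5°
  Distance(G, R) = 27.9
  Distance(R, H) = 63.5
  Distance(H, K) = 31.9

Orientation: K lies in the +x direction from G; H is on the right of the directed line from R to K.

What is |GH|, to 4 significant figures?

43.20

Checks: G.y = 0.00, K.y = 0.00 ✓; |RH| = 63.50 ✓; |HK| = 31.90 ✓.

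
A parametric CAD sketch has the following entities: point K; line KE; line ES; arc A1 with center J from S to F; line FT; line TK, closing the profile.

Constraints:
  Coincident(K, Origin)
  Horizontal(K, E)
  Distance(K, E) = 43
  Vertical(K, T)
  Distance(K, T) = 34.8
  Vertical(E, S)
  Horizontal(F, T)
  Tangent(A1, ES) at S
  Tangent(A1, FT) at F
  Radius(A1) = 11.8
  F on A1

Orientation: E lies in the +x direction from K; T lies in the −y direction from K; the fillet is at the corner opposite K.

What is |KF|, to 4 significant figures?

46.74

The virtual corner opposite K is at (43.00, -34.80). Since A1 is tangent to ES there, JS ⟂ ES and A1 meets FT tangentially, so JF is at right angles to FT, with radius 11.8, so the center J sits 11.8 in from both sides at J = (31.20, -23.00). That places the tangent points at S = (43.00, -23.00) on ES and F = (31.20, -34.80) on FT. Then |KF| = |F − K| = 46.74.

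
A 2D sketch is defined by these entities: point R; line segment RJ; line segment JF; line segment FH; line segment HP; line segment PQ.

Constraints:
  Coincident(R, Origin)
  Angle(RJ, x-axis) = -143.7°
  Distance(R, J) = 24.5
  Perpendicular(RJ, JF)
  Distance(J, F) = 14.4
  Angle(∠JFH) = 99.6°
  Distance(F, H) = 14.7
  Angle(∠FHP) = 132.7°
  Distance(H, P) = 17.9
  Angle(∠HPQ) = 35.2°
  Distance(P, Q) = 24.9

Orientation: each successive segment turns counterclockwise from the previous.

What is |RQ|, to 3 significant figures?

21.9

∠FHP = 132.7° gives HP at 74.0° from the x-axis; with |HP| = 17.9, P = (6.85, -2.30). ∠HPQ = 35.2° gives PQ at -141° from the x-axis; with |PQ| = 24.9, Q = (-12.6, -17.9). Then |RQ| = |Q − R| = 21.9.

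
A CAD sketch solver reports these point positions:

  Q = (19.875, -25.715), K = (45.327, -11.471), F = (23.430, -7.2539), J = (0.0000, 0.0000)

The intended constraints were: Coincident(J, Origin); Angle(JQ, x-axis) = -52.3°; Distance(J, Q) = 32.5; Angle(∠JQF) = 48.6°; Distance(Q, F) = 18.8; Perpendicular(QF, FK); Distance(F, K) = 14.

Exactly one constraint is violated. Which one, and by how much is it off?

Distance(F, K) = 14 — off by 8.30.

J = (0.00, 0.00) ✓; JQ at -52.30° ✓; |JQ| = 32.50 ✓; ∠JQF = 48.60° ✓; |QF| = 18.80 ✓; ∠(QF, FK) = 90.00° ✓; |FK| = 22.30 ✗.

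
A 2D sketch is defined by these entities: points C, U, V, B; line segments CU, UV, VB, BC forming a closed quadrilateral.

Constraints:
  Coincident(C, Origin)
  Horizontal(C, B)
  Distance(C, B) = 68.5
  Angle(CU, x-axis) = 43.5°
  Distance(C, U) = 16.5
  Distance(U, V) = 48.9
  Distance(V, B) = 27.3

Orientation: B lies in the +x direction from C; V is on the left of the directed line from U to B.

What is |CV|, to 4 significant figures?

64.07

C is at the origin; CB is horizontal with |CB| = 68.5 and B in +x, so B = (68.5, 0). CU runs at 43.5° with |CU| = 16.5, so U = (11.97, 11.36). V is determined by |UV| = 48.9 and |VB| = 27.3 together: it lies at the intersection of circle(U, 48.9) and circle(B, 27.3). With |UB| = 57.66, the foot of the radical line on UB is 43.10 from U and the perpendicular offset is √(48.9² − 43.10²) = 23.09. Taking the left-of-UB solution: V = (58.78, 25.51).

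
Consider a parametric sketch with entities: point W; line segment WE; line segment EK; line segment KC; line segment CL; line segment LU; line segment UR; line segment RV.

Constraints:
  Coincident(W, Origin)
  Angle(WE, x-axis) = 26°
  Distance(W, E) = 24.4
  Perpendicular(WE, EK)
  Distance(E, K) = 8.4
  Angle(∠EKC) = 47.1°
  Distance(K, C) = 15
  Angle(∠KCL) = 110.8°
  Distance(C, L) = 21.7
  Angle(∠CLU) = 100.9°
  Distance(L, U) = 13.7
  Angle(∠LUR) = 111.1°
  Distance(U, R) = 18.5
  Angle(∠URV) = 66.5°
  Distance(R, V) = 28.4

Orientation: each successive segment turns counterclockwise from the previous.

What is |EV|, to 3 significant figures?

15.8

W is at the origin; WE runs at 26.0° with length 24.4, so E = (21.9, 10.7). The perpendicularity gives EK at right angles to WE, so EK runs at 116°; with |EK| = 8.4, K = (18.2, 18.2). ∠EKC = 47.1° gives KC at -111° from the x-axis; with |KC| = 15.0, C = (12.8, 4.25). ∠KCL = 110.8° gives CL at -41.9° from the x-axis; with |CL| = 21.7, L = (29.0, -10.2). ∠CLU = 100.9° gives LU at 37.2° from the x-axis; with |LU| = 13.7, U = (39.9, -1.96). ∠LUR = 111.1° gives UR at 106° from the x-axis; with |UR| = 18.5, R = (34.8, 15.8). ∠URV = 66.5° gives RV at -140° from the x-axis; with |RV| = 28.4, V = (12.9, -2.29). Then |EV| = |V − E| = 15.8.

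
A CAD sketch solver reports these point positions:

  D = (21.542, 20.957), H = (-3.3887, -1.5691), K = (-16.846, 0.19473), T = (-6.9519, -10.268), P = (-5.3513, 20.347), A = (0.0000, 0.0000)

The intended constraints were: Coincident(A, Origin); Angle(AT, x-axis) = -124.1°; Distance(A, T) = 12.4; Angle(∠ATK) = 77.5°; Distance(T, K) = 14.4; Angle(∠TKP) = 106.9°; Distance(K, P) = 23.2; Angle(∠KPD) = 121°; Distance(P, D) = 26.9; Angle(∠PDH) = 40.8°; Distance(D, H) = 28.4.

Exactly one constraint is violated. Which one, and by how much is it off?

Distance(D, H) = 28.4 — off by 5.20.

A = (0.00, 0.00) ✓; AT at -124.1° ✓; |AT| = 12.40 ✓; ∠ATK = 77.50° ✓; |TK| = 14.40 ✓; ∠TKP = 106.9° ✓; |KP| = 23.20 ✓; ∠KPD = 121.0° ✓; |PD| = 26.90 ✓; ∠PDH = 40.80° ✓; |DH| = 33.60 ✗.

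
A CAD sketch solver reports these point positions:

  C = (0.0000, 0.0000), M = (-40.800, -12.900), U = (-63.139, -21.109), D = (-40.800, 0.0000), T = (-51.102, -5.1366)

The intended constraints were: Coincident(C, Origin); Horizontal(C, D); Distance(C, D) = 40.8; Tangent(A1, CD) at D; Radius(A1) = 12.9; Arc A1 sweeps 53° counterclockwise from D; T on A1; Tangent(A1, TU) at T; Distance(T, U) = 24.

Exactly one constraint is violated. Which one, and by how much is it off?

Distance(T, U) = 24 — off by 4.00.

C = (0.00, 0.00) ✓; C.y = 0.00, D.y = 0.00 ✓; |CD| = 40.80 ✓; ∠(MD, DC) = 90.00° ✓; |MD| = 12.90 ✓; bearing(M→T) − bearing(M→D) = 53.00° ✓; |MT| = 12.90 ✓; ∠(MT, TU) = 90.00° ✓; |TU| = 20.00 ✗.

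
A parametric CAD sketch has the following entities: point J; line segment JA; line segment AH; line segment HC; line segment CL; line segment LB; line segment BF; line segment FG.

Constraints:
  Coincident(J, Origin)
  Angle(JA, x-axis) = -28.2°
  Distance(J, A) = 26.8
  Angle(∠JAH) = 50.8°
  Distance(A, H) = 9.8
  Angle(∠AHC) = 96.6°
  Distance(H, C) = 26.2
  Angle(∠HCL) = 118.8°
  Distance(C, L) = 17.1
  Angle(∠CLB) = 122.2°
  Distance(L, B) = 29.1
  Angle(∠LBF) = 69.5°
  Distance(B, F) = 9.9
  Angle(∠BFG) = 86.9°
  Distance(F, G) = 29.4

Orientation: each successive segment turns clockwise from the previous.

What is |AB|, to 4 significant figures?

37.46

∠HCL = 118.8° gives CL at 58.00° from the x-axis; with |CL| = 17.1, L = (10.85, 20.94). ∠CLB = 122.2° gives LB at 0.2000° from the x-axis; with |LB| = 29.1, B = (39.95, 21.04). Then |AB| = |B − A| = 37.46.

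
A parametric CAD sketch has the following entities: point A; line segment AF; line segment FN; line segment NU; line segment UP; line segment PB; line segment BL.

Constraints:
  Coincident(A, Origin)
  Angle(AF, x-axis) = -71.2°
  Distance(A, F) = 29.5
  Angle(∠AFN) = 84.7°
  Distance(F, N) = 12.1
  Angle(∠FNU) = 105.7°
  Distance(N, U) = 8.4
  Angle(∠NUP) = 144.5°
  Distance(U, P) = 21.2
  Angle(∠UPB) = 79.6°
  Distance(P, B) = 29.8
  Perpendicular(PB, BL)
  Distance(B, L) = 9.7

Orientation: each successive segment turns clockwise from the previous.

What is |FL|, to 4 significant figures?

14.46

A is at the origin; AF runs at -71.2° with length 29.5, so F = (9.507, -27.93). ∠AFN = 84.7° gives FN at -166.5° from the x-axis; with |FN| = 12.1, N = (-2.259, -30.75). ∠FNU = 105.7° gives NU at 119.2° from the x-axis; with |NU| = 8.4, U = (-6.357, -23.42). ∠NUP = 144.5° gives UP at 83.70° from the x-axis; with |UP| = 21.2, P = (-4.030, -2.346). ∠UPB = 79.6° gives PB at -16.70° from the x-axis; with |PB| = 29.8, B = (24.51, -10.91). PB ⟂ BL, so BL runs at -106.7°; with |BL| = 9.7, L = (21.73, -20.20). Then |FL| = |L − F| = 14.46.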